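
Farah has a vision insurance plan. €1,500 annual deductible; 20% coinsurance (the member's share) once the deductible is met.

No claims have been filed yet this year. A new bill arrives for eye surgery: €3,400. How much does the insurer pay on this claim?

€1,520

Deductible not yet touched, so the first €1,500 of the bill goes to the deductible.
That leaves €3,400 − €1,500 = €1,900 for coinsurance.
20% of €1,900 = €380 falls to the member.
That puts the member's cost at €1,500 + €380 = €1,880.
Insurer pays the balance: €3,400 − €1,880 = €1,520.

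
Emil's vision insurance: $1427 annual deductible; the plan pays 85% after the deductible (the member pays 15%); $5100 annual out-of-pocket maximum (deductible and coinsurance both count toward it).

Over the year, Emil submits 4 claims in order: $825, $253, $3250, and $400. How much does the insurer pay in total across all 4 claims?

$2805.85

Claim 1 — $825: entire amount goes to the deductible. Cost to member: $825. OOP to date $825. Plan pays $825 − $825 = $0.
Claim 2 — $253: all of it applies to the deductible. Cost to member: $253. OOP to date $1078. Plan pays $253 − $253 = $0.
Claim 3 — $3250: deductible takes $349, $2901 remains; member's 15% is $435.15. Cost to member: $784.15. OOP to date $1862.15. Plan pays $3250 − $784.15 = $2465.85.
Claim 4 — $400: deductible already satisfied, so member's share is 15% × $400 = $60. Cost to member: $60. OOP to date $1922.15. Plan pays $400 − $60 = $340.
Insurer total: $0 + $0 + $2465.85 + $340 = $2805.85.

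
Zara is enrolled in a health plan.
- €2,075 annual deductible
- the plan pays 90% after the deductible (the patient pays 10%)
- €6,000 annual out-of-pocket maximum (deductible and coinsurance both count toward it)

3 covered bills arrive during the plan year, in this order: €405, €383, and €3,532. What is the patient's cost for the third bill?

€1,511.50

Bill 1, €405: fully absorbed by the deductible. Patient owes €405 (running OOP €405).
Bill 2, €383: all of it applies to the deductible. Cost to patient: €383. OOP to date €788.
Bill 3, €3,532: €1,287 to deductible, leaving €2,245; 10% of €2,245 = €224.50. Cost to patient: €1,511.50. OOP to date €2,299.50.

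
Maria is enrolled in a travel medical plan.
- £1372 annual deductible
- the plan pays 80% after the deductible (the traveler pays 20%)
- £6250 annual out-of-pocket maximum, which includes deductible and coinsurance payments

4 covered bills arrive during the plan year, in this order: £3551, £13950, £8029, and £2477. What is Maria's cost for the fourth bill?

#1 (£3551): £1372 finishes the deductible; £2179 goes to coinsurance; 20% of £2179 = £435.80. Cost to traveler: £1807.80. OOP to date £1807.80.
#2 (£13950): deductible met; 20% of £13950 = £2790. Traveler owes £2790 (running OOP £4597.80).
#3 (£8029): deductible already satisfied, so traveler's share is 20% × £8029 = £1605.80. Traveler pays £1605.80; OOP now £6203.60.
#4 (£2477): deductible already satisfied, so traveler's share is 20% × £2477 = £495.40. Adding that to £6203.60 gives £6699, past the £6250 cap; traveler pays only £6250 − £6203.60 = £46.40.

£46.40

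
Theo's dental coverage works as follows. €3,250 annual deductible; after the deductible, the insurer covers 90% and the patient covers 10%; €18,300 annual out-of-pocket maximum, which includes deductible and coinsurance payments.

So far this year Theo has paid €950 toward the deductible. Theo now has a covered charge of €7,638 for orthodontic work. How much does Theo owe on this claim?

€2,833.80

€950 of the €3,250 deductible is already met, leaving €2,300.
That leaves €7,638 − €2,300 = €5,338 for coinsurance.
Patient's 10% share of €5,338 is €533.80.
That puts the patient's cost at €2,300 + €533.80 = €2,833.80 before any cap.
Year-to-date out-of-pocket becomes €950 + €2,833.80 = €3,783.80, still under the €18,300 maximum, so no cap applies.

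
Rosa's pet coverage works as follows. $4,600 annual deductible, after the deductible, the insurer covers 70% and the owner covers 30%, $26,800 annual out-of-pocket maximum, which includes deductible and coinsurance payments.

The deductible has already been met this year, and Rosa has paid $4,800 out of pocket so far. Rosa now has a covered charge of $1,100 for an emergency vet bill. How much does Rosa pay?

The deductible is already satisfied, so the full bill goes to coinsurance.
30% of $1,100 = $330 falls to the owner.
Year-to-date out-of-pocket becomes $4,800 + $330 = $5,130, still under the $26,800 maximum, so no cap applies.

$330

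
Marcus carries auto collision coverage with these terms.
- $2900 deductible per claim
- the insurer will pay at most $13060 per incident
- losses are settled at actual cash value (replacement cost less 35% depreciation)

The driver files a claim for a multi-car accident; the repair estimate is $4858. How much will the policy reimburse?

Actual cash value after 35% depreciation: $4858 × 65% = $3157.70.
Less the $2900 deductible: $3157.70 − $2900 = $257.70.
That's under the $13060 cap, so the insurer reimburses the full $257.70.

$257.70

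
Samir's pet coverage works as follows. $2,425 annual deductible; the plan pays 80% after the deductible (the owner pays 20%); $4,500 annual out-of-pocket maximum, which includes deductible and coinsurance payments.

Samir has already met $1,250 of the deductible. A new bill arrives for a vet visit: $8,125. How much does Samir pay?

$2,565

Remaining deductible: $2,425 − $1,250 = $1,175.
The remaining $6,950 (= $8,125 − $1,175) moves to coinsurance.
20% of $6,950 = $1,390 falls to the owner.
So the owner owes $1,175 + $1,390 = $2,565 before any cap.
Year-to-date out-of-pocket becomes $1,250 + $2,565 = $3,815, still under the $4,500 maximum, so no cap applies.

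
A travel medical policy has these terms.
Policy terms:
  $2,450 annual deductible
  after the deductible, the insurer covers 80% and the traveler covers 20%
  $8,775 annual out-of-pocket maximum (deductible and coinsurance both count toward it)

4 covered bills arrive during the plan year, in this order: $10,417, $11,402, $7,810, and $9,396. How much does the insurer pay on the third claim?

Bill 1, $10,417: deductible takes $2,450, $7,967 remains; 20% of $7,967 = $1,593.40. Cost to traveler: $4,043.40. OOP to date $4,043.40. Insurer: $10,417 − $4,043.40 = $6,373.60.
Bill 2, $11,402: 20% coinsurance on $11,402 = $2,280.40. Traveler owes $2,280.40 (running OOP $6,323.80). Insurer: $11,402 − $2,280.40 = $9,121.60.
Bill 3, $7,810: deductible already satisfied, so traveler's share is 20% × $7,810 = $1,562. Traveler pays $1,562; OOP now $7,885.80. Plan pays $7,810 − $1,562 = $6,248.

$6,248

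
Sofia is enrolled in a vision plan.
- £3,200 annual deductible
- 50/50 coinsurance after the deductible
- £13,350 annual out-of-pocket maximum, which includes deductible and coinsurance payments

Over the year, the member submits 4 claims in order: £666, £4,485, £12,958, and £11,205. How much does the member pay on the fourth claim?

£2,695.50

Claim 1 — £666: fully absorbed by the deductible. Member owes £666 (running OOP £666).
Claim 2 — £4,485: deductible takes £2,534, £1,951 remains; coinsurance £1,951 × 50% = £975.50. Member owes £3,509.50 (running OOP £4,175.50).
Claim 3 — £12,958: deductible already satisfied, so member's share is 50% × £12,958 = £6,479. Member pays £6,479; OOP now £10,654.50.
Claim 4 — £11,205: 50% coinsurance on £11,205 = £5,602.50. Adding that to £10,654.50 gives £16,257, past the £13,350 cap; member pays only £13,350 − £10,654.50 = £2,695.50.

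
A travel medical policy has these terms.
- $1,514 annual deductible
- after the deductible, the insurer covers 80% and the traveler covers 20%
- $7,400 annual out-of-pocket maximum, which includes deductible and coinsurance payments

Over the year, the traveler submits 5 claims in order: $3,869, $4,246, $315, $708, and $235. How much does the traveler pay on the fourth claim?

Claim 1 — $3,869: $1,514 to deductible, leaving $2,355; traveler's 20% is $471. Traveler owes $1,985 (running OOP $1,985).
Claim 2 — $4,246: deductible met; 20% of $4,246 = $849.20. Traveler owes $849.20 (running OOP $2,834.20).
Claim 3 — $315: deductible already satisfied, so traveler's share is 20% × $315 = $63. Cost to traveler: $63. OOP to date $2,897.20.
Claim 4 — $708: deductible met; 20% of $708 = $141.60. Cost to traveler: $141.60. OOP to date $3,038.80.

$141.60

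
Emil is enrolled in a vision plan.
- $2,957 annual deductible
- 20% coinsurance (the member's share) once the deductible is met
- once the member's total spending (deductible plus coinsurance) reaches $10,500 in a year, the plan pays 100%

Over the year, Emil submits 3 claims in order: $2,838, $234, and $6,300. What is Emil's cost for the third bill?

#1 ($2,838): entire amount goes to the deductible. Member pays $2,838; OOP now $2,838.
#2 ($234): $119 to deductible, leaving $115; 20% of $115 = $23. Cost to member: $142. OOP to date $2,980.
#3 ($6,300): deductible already satisfied, so member's share is 20% × $6,300 = $1,260. Member owes $1,260 (running OOP $4,240).

$1,260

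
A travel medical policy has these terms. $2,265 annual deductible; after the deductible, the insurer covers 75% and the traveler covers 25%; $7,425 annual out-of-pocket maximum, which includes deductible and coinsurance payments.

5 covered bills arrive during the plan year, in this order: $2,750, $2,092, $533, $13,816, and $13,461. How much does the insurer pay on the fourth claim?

Claim 1 — $2,750: $2,265 to deductible, leaving $485; 25% of $485 = $121.25. Cost to traveler: $2,386.25. OOP to date $2,386.25. Insurer: $2,750 − $2,386.25 = $363.75.
Claim 2 — $2,092: 25% coinsurance on $2,092 = $523. Traveler pays $523; OOP now $2,909.25. Insurer: $2,092 − $523 = $1,569.
Claim 3 — $533: deductible already satisfied, so traveler's share is 25% × $533 = $133.25. Traveler owes $133.25 (running OOP $3,042.50). Plan pays $533 − $133.25 = $399.75.
Claim 4 — $13,816: deductible already satisfied, so traveler's share is 25% × $13,816 = $3,454. Cost to traveler: $3,454. OOP to date $6,496.50. Plan pays $13,816 − $3,454 = $10,362.

$10,362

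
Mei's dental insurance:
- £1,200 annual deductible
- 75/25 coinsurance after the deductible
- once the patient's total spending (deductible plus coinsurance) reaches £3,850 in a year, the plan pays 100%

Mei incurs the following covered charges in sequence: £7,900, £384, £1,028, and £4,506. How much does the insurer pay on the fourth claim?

Claim 1 (£7,900): £1,200 finishes the deductible; £6,700 goes to coinsurance; coinsurance £6,700 × 25% = £1,675. Patient owes £2,875 (running OOP £2,875). Plan pays £7,900 − £2,875 = £5,025.
Claim 2 (£384): deductible already satisfied, so patient's share is 25% × £384 = £96. Patient pays £96; OOP now £2,971. Plan pays £384 − £96 = £288.
Claim 3 (£1,028): deductible met; 25% of £1,028 = £257. Patient pays £257; OOP now £3,228. Plan pays £1,028 − £257 = £771.
Claim 4 (£4,506): 25% coinsurance on £4,506 = £1,126.50. Adding that to £3,228 gives £4,354.50, past the £3,850 cap; patient pays only £3,850 − £3,228 = £622. Plan pays £4,506 − £622 = £3,884.

£3,884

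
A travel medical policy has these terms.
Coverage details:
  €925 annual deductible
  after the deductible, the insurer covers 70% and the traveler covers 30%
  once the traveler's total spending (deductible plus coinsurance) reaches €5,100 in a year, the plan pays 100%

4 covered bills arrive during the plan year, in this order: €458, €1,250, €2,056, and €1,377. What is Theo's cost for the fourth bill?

#1 (€458): fully absorbed by the deductible. Traveler owes €458 (running OOP €458).
#2 (€1,250): deductible takes €467, €783 remains; coinsurance €783 × 30% = €234.90. Cost to traveler: €701.90. OOP to date €1,159.90.
#3 (€2,056): deductible met; 30% of €2,056 = €616.80. Cost to traveler: €616.80. OOP to date €1,776.70.
#4 (€1,377): deductible met; 30% of €1,377 = €413.10. Cost to traveler: €413.10. OOP to date €2,189.80.

€413.10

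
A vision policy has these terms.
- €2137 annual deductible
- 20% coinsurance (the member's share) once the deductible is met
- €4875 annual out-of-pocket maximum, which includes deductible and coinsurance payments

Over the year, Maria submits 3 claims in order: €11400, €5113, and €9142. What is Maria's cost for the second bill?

€885.40

Claim 1 (€11400): €2137 to deductible, leaving €9263; member's 20% is €1852.60. Member owes €3989.60 (running OOP €3989.60).
Claim 2 (€5113): deductible met; 20% of €5113 = €1022.60. That would push OOP to €5012.20, over the €4875 cap, so member pays €4875 − €3989.60 = €885.40.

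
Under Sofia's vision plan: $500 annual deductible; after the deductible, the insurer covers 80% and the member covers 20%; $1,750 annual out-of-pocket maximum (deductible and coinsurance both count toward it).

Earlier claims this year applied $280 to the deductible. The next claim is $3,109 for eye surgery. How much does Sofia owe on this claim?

$280 of the $500 deductible is already met, leaving $220.
The remaining $2,889 (= $3,109 − $220) moves to coinsurance.
Coinsurance: $2,889 × 20% = $577.80.
Member responsibility before any cap: $220 + $577.80 = $797.80.
Year-to-date out-of-pocket becomes $280 + $797.80 = $1,077.80, still under the $1,750 maximum, so no cap applies.

$797.80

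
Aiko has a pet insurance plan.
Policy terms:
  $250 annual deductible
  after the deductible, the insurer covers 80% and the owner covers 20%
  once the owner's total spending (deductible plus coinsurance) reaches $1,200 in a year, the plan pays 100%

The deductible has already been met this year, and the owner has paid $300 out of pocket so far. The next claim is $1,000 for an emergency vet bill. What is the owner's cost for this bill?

With the deductible met, the entire $1,000 is subject to coinsurance.
20% of $1,000 = $200 falls to the owner.
Total out-of-pocket so far would be $300 + $200 = $500, below the $1,200 cap — no reduction.

$200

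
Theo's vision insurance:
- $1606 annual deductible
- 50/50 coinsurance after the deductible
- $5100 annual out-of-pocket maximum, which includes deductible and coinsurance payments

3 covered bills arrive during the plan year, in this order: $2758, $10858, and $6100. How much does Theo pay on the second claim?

$2918

Bill 1, $2758: $1606 finishes the deductible; $1152 goes to coinsurance; member's 50% is $576. Member owes $2182 (running OOP $2182).
Bill 2, $10858: deductible already satisfied, so member's share is 50% × $10858 = $5429. Adding that to $2182 gives $7611, past the $5100 cap; member pays only $5100 − $2182 = $2918.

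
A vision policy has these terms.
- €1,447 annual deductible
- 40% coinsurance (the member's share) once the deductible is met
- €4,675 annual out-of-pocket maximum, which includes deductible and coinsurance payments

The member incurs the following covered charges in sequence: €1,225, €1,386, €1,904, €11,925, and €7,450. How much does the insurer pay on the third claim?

Claim 1 — €1,225: entire amount goes to the deductible. Member pays €1,225; OOP now €1,225. Insurer: €1,225 − €1,225 = €0.
Claim 2 — €1,386: €222 finishes the deductible; €1,164 goes to coinsurance; 40% of €1,164 = €465.60. Cost to member: €687.60. OOP to date €1,912.60. Plan pays €1,386 − €687.60 = €698.40.
Claim 3 — €1,904: deductible met; 40% of €1,904 = €761.60. Member owes €761.60 (running OOP €2,674.20). Plan pays €1,904 − €761.60 = €1,142.40.

€1,142.40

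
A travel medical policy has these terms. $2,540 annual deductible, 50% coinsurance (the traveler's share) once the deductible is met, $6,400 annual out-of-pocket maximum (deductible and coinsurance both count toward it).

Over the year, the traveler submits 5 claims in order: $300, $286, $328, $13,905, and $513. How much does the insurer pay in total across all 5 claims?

$8,932

Bill 1, $300: fully absorbed by the deductible. Traveler pays $300; OOP now $300. Insurer: $300 − $300 = $0.
Bill 2, $286: fully absorbed by the deductible. Traveler pays $286; OOP now $586. Plan pays $286 − $286 = $0.
Bill 3, $328: all of it applies to the deductible. Traveler pays $328; OOP now $914. Plan pays $328 − $328 = $0.
Bill 4, $13,905: $1,626 to deductible, leaving $12,279; traveler's 50% is $6,139.50. Deductible plus coinsurance: $1,626 + $6,139.50 = $7,765.50. Adding that to $914 gives $8,679.50, past the $6,400 cap; traveler pays only $6,400 − $914 = $5,486. Plan pays $13,905 − $5,486 = $8,419.
Bill 5, $513: deductible met; 50% of $513 = $256.50. OOP would hit $6,656.50 > $6,400, so the cap limits the traveler to $6,400 − $6,400 = $0. Plan pays $513 − $0 = $513.
Insurer total: $0 + $0 + $0 + $8,419 + $513 = $8,932.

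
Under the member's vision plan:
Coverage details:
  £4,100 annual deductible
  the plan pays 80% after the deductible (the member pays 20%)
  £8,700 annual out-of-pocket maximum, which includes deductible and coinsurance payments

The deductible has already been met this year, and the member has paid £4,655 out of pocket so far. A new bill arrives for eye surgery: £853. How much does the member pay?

£170.60

With the deductible met, the entire £853 is subject to coinsurance.
20% of £853 = £170.60 falls to the member.
Total out-of-pocket so far would be £4,655 + £170.60 = £4,825.60, below the £8,700 cap — no reduction.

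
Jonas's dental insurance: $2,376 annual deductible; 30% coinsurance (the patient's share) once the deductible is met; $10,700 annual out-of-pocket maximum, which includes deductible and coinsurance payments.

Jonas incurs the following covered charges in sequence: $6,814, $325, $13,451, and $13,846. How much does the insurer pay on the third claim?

Bill 1, $6,814: $2,376 finishes the deductible; $4,438 goes to coinsurance; patient's 30% is $1,331.40. Cost to patient: $3,707.40. OOP to date $3,707.40. Plan pays $6,814 − $3,707.40 = $3,106.60.
Bill 2, $325: deductible already satisfied, so patient's share is 30% × $325 = $97.50. Patient owes $97.50 (running OOP $3,804.90). Plan pays $325 − $97.50 = $227.50.
Bill 3, $13,451: deductible already satisfied, so patient's share is 30% × $13,451 = $4,035.30. Cost to patient: $4,035.30. OOP to date $7,840.20. Insurer: $13,451 − $4,035.30 = $9,415.70.

$9,415.70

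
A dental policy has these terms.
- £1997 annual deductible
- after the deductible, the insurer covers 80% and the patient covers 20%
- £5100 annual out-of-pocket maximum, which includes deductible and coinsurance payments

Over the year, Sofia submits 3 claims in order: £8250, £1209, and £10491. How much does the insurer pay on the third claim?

Claim 1 (£8250): deductible takes £1997, £6253 remains; patient's 20% is £1250.60. Patient owes £3247.60 (running OOP £3247.60). Plan pays £8250 − £3247.60 = £5002.40.
Claim 2 (£1209): 20% coinsurance on £1209 = £241.80. Patient owes £241.80 (running OOP £3489.40). Insurer: £1209 − £241.80 = £967.20.
Claim 3 (£10491): deductible already satisfied, so patient's share is 20% × £10491 = £2098.20. That would push OOP to £5587.60, over the £5100 cap, so patient pays £5100 − £3489.40 = £1610.60. Plan pays £10491 − £1610.60 = £8880.40.

£8880.40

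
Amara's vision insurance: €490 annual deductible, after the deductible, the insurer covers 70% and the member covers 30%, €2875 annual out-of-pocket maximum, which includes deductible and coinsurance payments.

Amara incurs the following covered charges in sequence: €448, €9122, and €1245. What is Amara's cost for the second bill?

#1 (€448): fully absorbed by the deductible. Member owes €448 (running OOP €448).
#2 (€9122): €42 finishes the deductible; €9080 goes to coinsurance; coinsurance €9080 × 30% = €2724. Together that's €42 + €2724 = €2766. OOP would hit €3214 > €2875, so the cap limits the member to €2875 − €448 = €2427.

€2427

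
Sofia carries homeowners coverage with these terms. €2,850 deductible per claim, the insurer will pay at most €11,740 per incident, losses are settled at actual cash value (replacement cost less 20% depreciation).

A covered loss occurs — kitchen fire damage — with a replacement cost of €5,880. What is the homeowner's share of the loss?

€4,026

At 20% depreciation, ACV = €5,880 − €1,176 = €4,704.
After the deductible, €4,704 − €2,850 = €1,854 remains.
€1,854 is within the €11,740 limit, so the insurer pays €1,854.
Homeowner's share is the uncovered remainder: €5,880 − €1,854 = €4,026.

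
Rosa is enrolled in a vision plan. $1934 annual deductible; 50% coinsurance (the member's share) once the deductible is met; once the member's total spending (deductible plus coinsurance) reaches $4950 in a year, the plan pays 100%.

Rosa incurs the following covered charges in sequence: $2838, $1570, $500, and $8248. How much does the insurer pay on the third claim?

Claim 1 ($2838): $1934 to deductible, leaving $904; member's 50% is $452. Member owes $2386 (running OOP $2386). Insurer: $2838 − $2386 = $452.
Claim 2 ($1570): deductible already satisfied, so member's share is 50% × $1570 = $785. Member pays $785; OOP now $3171. Insurer: $1570 − $785 = $785.
Claim 3 ($500): deductible already satisfied, so member's share is 50% × $500 = $250. Member pays $250; OOP now $3421. Insurer: $500 − $250 = $250.

$250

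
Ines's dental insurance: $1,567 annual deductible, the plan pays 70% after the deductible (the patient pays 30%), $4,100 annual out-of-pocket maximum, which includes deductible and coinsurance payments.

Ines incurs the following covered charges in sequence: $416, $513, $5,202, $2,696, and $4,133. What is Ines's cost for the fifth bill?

Claim 1 — $416: fully absorbed by the deductible. Patient pays $416; OOP now $416.
Claim 2 — $513: fully absorbed by the deductible. Patient owes $513 (running OOP $929).
Claim 3 — $5,202: deductible takes $638, $4,564 remains; coinsurance $4,564 × 30% = $1,369.20. Patient owes $2,007.20 (running OOP $2,936.20).
Claim 4 — $2,696: deductible met; 30% of $2,696 = $808.80. Patient pays $808.80; OOP now $3,745.
Claim 5 — $4,133: deductible already satisfied, so patient's share is 30% × $4,133 = $1,239.90. That would push OOP to $4,984.90, over the $4,100 cap, so patient pays $4,100 − $3,745 = $355.

$355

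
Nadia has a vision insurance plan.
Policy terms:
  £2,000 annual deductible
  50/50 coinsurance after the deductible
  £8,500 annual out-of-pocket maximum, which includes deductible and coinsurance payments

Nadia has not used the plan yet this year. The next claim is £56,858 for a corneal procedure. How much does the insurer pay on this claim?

£48,358

The full £2,000 deductible is still open; £2,000 of this bill applies to it.
After the £2,000 deductible portion, £56,858 − £2,000 = £54,858 is subject to coinsurance.
Coinsurance: £54,858 × 50% = £27,429.
Member responsibility before any cap: £2,000 + £27,429 = £29,429.
Year-to-date out-of-pocket would reach £0 + £29,429 = £29,429, above the £8,500 maximum, so the member pays only £8,500 − £0 = £8,500.
The plan picks up £56,858 − £8,500 = £48,358.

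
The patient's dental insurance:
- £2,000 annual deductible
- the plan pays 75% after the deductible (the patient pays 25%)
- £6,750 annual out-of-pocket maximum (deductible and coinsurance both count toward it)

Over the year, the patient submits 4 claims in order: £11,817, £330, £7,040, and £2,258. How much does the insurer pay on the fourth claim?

£1,804.75

Claim 1 (£11,817): £2,000 to deductible, leaving £9,817; 25% of £9,817 = £2,454.25. Cost to patient: £4,454.25. OOP to date £4,454.25. Insurer: £11,817 − £4,454.25 = £7,362.75.
Claim 2 (£330): 25% coinsurance on £330 = £82.50. Patient owes £82.50 (running OOP £4,536.75). Plan pays £330 − £82.50 = £247.50.
Claim 3 (£7,040): 25% coinsurance on £7,040 = £1,760. Patient owes £1,760 (running OOP £6,296.75). Insurer: £7,040 − £1,760 = £5,280.
Claim 4 (£2,258): 25% coinsurance on £2,258 = £564.50. That would push OOP to £6,861.25, over the £6,750 cap, so patient pays £6,750 − £6,296.75 = £453.25. Insurer: £2,258 − £453.25 = £1,804.75.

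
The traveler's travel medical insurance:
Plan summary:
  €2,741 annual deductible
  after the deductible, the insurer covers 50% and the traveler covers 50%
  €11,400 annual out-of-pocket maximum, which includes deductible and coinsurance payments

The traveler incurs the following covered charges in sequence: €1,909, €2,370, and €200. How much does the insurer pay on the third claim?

#1 (€1,909): entire amount goes to the deductible. Traveler owes €1,909 (running OOP €1,909). Plan pays €1,909 − €1,909 = €0.
#2 (€2,370): €832 finishes the deductible; €1,538 goes to coinsurance; 50% of €1,538 = €769. Cost to traveler: €1,601. OOP to date €3,510. Insurer: €2,370 − €1,601 = €769.
#3 (€200): deductible met; 50% of €200 = €100. Cost to traveler: €100. OOP to date €3,610. Plan pays €200 − €100 = €100.

€100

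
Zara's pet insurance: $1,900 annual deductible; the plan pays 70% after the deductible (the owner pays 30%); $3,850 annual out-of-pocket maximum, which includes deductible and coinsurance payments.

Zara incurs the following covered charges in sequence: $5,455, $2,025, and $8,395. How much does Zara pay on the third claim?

#1 ($5,455): $1,900 finishes the deductible; $3,555 goes to coinsurance; owner's 30% is $1,066.50. Cost to owner: $2,966.50. OOP to date $2,966.50.
#2 ($2,025): 30% coinsurance on $2,025 = $607.50. Owner owes $607.50 (running OOP $3,574).
#3 ($8,395): deductible already satisfied, so owner's share is 30% × $8,395 = $2,518.50. That would push OOP to $6,092.50, over the $3,850 cap, so owner pays $3,850 − $3,574 = $276.

$276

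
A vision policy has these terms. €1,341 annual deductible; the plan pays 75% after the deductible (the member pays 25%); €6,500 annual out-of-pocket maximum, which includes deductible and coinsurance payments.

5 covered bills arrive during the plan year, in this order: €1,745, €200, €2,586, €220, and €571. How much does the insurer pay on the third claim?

€1,939.50

Bill 1, €1,745: €1,341 finishes the deductible; €404 goes to coinsurance; 25% of €404 = €101. Cost to member: €1,442. OOP to date €1,442. Plan pays €1,745 − €1,442 = €303.
Bill 2, €200: deductible met; 25% of €200 = €50. Member pays €50; OOP now €1,492. Insurer: €200 − €50 = €150.
Bill 3, €2,586: deductible met; 25% of €2,586 = €646.50. Member owes €646.50 (running OOP €2,138.50). Plan pays €2,586 − €646.50 = €1,939.50.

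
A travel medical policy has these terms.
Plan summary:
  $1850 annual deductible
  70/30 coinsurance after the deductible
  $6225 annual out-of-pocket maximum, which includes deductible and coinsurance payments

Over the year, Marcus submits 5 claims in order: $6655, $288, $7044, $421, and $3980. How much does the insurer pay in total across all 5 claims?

Bill 1, $6655: deductible takes $1850, $4805 remains; traveler's 30% is $1441.50. Cost to traveler: $3291.50. OOP to date $3291.50. Insurer: $6655 − $3291.50 = $3363.50.
Bill 2, $288: deductible met; 30% of $288 = $86.40. Traveler owes $86.40 (running OOP $3377.90). Plan pays $288 − $86.40 = $201.60.
Bill 3, $7044: 30% coinsurance on $7044 = $2113.20. Traveler owes $2113.20 (running OOP $5491.10). Insurer: $7044 − $2113.20 = $4930.80.
Bill 4, $421: deductible already satisfied, so traveler's share is 30% × $421 = $126.30. Traveler owes $126.30 (running OOP $5617.40). Plan pays $421 − $126.30 = $294.70.
Bill 5, $3980: 30% coinsurance on $3980 = $1194. That would push OOP to $6811.40, over the $6225 cap, so traveler pays $6225 − $5617.40 = $607.60. Plan pays $3980 − $607.60 = $3372.40.
Insurer total: $3363.50 + $201.60 + $4930.80 + $294.70 + $3372.40 = $12163.

$12163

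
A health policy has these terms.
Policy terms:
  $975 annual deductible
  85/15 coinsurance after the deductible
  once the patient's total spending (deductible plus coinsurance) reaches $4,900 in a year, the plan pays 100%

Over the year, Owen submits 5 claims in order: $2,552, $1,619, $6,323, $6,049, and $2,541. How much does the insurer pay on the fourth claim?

Claim 1 ($2,552): $975 finishes the deductible; $1,577 goes to coinsurance; patient's 15% is $236.55. Patient pays $1,211.55; OOP now $1,211.55. Insurer: $2,552 − $1,211.55 = $1,340.45.
Claim 2 ($1,619): deductible already satisfied, so patient's share is 15% × $1,619 = $242.85. Patient pays $242.85; OOP now $1,454.40. Plan pays $1,619 − $242.85 = $1,376.15.
Claim 3 ($6,323): deductible already satisfied, so patient's share is 15% × $6,323 = $948.45. Cost to patient: $948.45. OOP to date $2,402.85. Insurer: $6,323 − $948.45 = $5,374.55.
Claim 4 ($6,049): deductible already satisfied, so patient's share is 15% × $6,049 = $907.35. Patient pays $907.35; OOP now $3,310.20. Insurer: $6,049 − $907.35 = $5,141.65.

$5,141.65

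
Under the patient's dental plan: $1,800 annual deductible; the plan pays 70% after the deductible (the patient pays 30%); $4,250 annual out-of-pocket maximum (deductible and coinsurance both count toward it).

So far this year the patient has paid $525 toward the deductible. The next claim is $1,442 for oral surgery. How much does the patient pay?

$1,325.10

Remaining deductible: $1,800 − $525 = $1,275.
After the $1,275 deductible portion, $1,442 − $1,275 = $167 is subject to coinsurance.
Patient's 30% share of $167 is $50.10.
So the patient owes $1,275 + $50.10 = $1,325.10 before any cap.
Total out-of-pocket so far would be $525 + $1,325.10 = $1,850.10, below the $4,250 cap — no reduction.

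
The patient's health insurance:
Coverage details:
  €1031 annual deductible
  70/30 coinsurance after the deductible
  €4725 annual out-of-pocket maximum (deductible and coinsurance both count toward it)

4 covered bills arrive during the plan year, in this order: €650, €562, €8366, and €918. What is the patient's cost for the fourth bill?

€275.40

Claim 1 (€650): entire amount goes to the deductible. Patient owes €650 (running OOP €650).
Claim 2 (€562): deductible takes €381, €181 remains; patient's 30% is €54.30. Patient owes €435.30 (running OOP €1085.30).
Claim 3 (€8366): deductible met; 30% of €8366 = €2509.80. Patient pays €2509.80; OOP now €3595.10.
Claim 4 (€918): deductible met; 30% of €918 = €275.40. Cost to patient: €275.40. OOP to date €3870.50.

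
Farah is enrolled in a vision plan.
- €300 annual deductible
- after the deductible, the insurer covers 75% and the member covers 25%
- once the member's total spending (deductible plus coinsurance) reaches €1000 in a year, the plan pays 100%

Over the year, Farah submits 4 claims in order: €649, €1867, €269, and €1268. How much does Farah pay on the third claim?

Bill 1, €649: €300 to deductible, leaving €349; coinsurance €349 × 25% = €87.25. Cost to member: €387.25. OOP to date €387.25.
Bill 2, €1867: 25% coinsurance on €1867 = €466.75. Member owes €466.75 (running OOP €854).
Bill 3, €269: 25% coinsurance on €269 = €67.25. Member owes €67.25 (running OOP €921.25).

€67.25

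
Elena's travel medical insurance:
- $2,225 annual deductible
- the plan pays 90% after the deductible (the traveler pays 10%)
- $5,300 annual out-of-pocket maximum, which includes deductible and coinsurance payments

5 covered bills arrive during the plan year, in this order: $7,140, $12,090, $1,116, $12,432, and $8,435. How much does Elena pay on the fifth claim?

$19.70

Bill 1, $7,140: $2,225 to deductible, leaving $4,915; 10% of $4,915 = $491.50. Traveler pays $2,716.50; OOP now $2,716.50.
Bill 2, $12,090: deductible already satisfied, so traveler's share is 10% × $12,090 = $1,209. Traveler pays $1,209; OOP now $3,925.50.
Bill 3, $1,116: deductible already satisfied, so traveler's share is 10% × $1,116 = $111.60. Traveler pays $111.60; OOP now $4,037.10.
Bill 4, $12,432: 10% coinsurance on $12,432 = $1,243.20. Traveler pays $1,243.20; OOP now $5,280.30.
Bill 5, $8,435: 10% coinsurance on $8,435 = $843.50. OOP would hit $6,123.80 > $5,300, so the cap limits the traveler to $5,300 − $5,280.30 = $19.70.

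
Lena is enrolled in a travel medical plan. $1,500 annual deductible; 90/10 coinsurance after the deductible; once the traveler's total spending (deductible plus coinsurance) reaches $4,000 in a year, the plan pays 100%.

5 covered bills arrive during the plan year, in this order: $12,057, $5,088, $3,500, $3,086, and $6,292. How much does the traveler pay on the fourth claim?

Claim 1 — $12,057: deductible takes $1,500, $10,557 remains; traveler's 10% is $1,055.70. Cost to traveler: $2,555.70. OOP to date $2,555.70.
Claim 2 — $5,088: deductible met; 10% of $5,088 = $508.80. Traveler pays $508.80; OOP now $3,064.50.
Claim 3 — $3,500: 10% coinsurance on $3,500 = $350. Traveler owes $350 (running OOP $3,414.50).
Claim 4 — $3,086: 10% coinsurance on $3,086 = $308.60. Traveler pays $308.60; OOP now $3,723.10.

$308.60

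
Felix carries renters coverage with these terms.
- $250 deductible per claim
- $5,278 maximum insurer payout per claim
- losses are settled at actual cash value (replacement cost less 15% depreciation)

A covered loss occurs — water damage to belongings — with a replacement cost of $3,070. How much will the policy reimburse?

$2,359.50

Depreciate 15%: the covered value is $3,070 × 0.85 = $2,609.50.
Less the $250 deductible: $2,609.50 − $250 = $2,359.50.
That's under the $5,278 cap, so the insurer reimburses the full $2,359.50.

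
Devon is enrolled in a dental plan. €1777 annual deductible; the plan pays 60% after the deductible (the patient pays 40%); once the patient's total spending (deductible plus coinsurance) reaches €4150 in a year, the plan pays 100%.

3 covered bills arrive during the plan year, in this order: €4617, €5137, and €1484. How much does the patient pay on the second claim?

€1237

Bill 1, €4617: €1777 to deductible, leaving €2840; coinsurance €2840 × 40% = €1136. Cost to patient: €2913. OOP to date €2913.
Bill 2, €5137: deductible met; 40% of €5137 = €2054.80. Adding that to €2913 gives €4967.80, past the €4150 cap; patient pays only €4150 − €2913 = €1237.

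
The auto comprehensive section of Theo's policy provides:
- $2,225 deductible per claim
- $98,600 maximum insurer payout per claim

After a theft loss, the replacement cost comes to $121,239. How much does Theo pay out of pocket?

After the deductible, $121,239 − $2,225 = $119,014 remains.
Since $119,014 > $98,600, the payout is capped at $98,600.
The policyholder bears the rest of the original loss: $121,239 − $98,600 = $22,639.

$22,639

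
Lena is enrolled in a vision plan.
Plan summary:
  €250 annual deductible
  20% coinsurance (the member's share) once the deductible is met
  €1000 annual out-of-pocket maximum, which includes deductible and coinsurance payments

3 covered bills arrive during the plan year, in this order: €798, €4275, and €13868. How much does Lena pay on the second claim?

Claim 1 (€798): €250 to deductible, leaving €548; member's 20% is €109.60. Member owes €359.60 (running OOP €359.60).
Claim 2 (€4275): deductible met; 20% of €4275 = €855. OOP would hit €1214.60 > €1000, so the cap limits the member to €1000 − €359.60 = €640.40.

€640.40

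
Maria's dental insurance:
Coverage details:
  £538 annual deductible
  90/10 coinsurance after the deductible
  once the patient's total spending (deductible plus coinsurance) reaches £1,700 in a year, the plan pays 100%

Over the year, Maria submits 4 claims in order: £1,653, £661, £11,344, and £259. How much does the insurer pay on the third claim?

Bill 1, £1,653: £538 finishes the deductible; £1,115 goes to coinsurance; patient's 10% is £111.50. Patient owes £649.50 (running OOP £649.50). Insurer: £1,653 − £649.50 = £1,003.50.
Bill 2, £661: deductible already satisfied, so patient's share is 10% × £661 = £66.10. Patient owes £66.10 (running OOP £715.60). Insurer: £661 − £66.10 = £594.90.
Bill 3, £11,344: deductible met; 10% of £11,344 = £1,134.40. Adding that to £715.60 gives £1,850, past the £1,700 cap; patient pays only £1,700 − £715.60 = £984.40. Insurer: £11,344 − £984.40 = £10,359.60.

£10,359.60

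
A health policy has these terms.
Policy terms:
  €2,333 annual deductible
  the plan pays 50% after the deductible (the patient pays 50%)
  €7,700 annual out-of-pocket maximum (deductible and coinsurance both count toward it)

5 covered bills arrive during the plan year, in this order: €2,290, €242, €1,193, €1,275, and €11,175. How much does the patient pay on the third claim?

Claim 1 — €2,290: entire amount goes to the deductible. Cost to patient: €2,290. OOP to date €2,290.
Claim 2 — €242: €43 to deductible, leaving €199; coinsurance €199 × 50% = €99.50. Patient pays €142.50; OOP now €2,432.50.
Claim 3 — €1,193: deductible met; 50% of €1,193 = €596.50. Patient owes €596.50 (running OOP €3,029).

€596.50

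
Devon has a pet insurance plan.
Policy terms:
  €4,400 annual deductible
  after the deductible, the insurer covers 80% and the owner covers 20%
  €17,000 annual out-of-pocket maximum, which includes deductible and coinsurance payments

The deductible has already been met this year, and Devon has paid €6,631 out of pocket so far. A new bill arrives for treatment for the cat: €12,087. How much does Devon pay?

€2,417.40

The deductible is already satisfied, so the full bill goes to coinsurance.
20% of €12,087 = €2,417.40 falls to the owner.
Cumulative spending €6,631 + €2,417.40 = €9,048.40 stays under the €17,000 maximum.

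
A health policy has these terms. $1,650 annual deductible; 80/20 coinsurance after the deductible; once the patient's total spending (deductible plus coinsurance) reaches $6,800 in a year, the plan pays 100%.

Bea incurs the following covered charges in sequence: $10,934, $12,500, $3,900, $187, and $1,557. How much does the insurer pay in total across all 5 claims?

$22,278

Bill 1, $10,934: $1,650 finishes the deductible; $9,284 goes to coinsurance; coinsurance $9,284 × 20% = $1,856.80. Patient pays $3,506.80; OOP now $3,506.80. Insurer: $10,934 − $3,506.80 = $7,427.20.
Bill 2, $12,500: deductible already satisfied, so patient's share is 20% × $12,500 = $2,500. Cost to patient: $2,500. OOP to date $6,006.80. Insurer: $12,500 − $2,500 = $10,000.
Bill 3, $3,900: 20% coinsurance on $3,900 = $780. Cost to patient: $780. OOP to date $6,786.80. Insurer: $3,900 − $780 = $3,120.
Bill 4, $187: deductible already satisfied, so patient's share is 20% × $187 = $37.40. That would push OOP to $6,824.20, over the $6,800 cap, so patient pays $6,800 − $6,786.80 = $13.20. Insurer: $187 − $13.20 = $173.80.
Bill 5, $1,557: deductible met; 20% of $1,557 = $311.40. Adding that to $6,800 gives $7,111.40, past the $6,800 cap; patient pays only $6,800 − $6,800 = $0. Plan pays $1,557 − $0 = $1,557.
Insurer total: $7,427.20 + $10,000 + $3,120 + $173.80 + $1,557 = $22,278.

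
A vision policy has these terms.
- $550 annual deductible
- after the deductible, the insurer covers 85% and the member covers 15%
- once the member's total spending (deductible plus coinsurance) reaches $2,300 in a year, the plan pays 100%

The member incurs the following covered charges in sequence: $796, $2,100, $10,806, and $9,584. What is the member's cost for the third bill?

$1,398.10

Claim 1 ($796): deductible takes $550, $246 remains; member's 15% is $36.90. Member owes $586.90 (running OOP $586.90).
Claim 2 ($2,100): 15% coinsurance on $2,100 = $315. Member pays $315; OOP now $901.90.
Claim 3 ($10,806): deductible already satisfied, so member's share is 15% × $10,806 = $1,620.90. That would push OOP to $2,522.80, over the $2,300 cap, so member pays $2,300 − $901.90 = $1,398.10.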